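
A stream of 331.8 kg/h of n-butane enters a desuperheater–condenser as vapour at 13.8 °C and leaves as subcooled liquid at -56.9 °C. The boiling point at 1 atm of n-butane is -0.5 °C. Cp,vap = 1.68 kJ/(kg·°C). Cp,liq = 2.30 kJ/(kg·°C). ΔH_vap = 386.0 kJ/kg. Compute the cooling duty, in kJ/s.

Q_c = 49.7 kJ/s

vapour 13.8→-0.5 °C: -24.024 kJ/kg
condensation at -0.5 °C: -386 kJ/kg
liquid -0.5→-56.9 °C: -129.72 kJ/kg
Δh = -24.024 + -386 + -129.72 = -539.74 kJ/kg
Q = ṁ·Δh = 331.8 kg/h × -539.74 kJ/kg = -179090 kJ/h
|Q| = 49.746 kW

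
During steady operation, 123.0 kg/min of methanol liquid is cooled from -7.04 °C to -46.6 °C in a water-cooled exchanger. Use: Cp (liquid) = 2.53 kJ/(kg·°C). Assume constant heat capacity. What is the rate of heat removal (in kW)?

Q = ṁ·Cp·ΔT = 123.0 × 2.53 × (-46.6 − -7.04) = -12311 kJ/min
Converting: 12311 / 60 s = 205.18 kW

Q_c = 205 kW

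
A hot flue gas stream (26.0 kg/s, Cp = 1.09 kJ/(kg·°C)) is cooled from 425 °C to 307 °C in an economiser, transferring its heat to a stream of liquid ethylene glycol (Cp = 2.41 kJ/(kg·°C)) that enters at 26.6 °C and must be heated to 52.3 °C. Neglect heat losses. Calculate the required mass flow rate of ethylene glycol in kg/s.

ṁ_c = 54.0 kg/s

Heat released by hot stream: Q = 26.0 × 1.09 × (425 − 307) = 3344.1 kJ/s
Energy balance on cold side (adiabatic exchanger): Q = ṁ_c·Cp_c·(T_c,out − T_c,in)
ṁ_c = 3344.1 / [2.41 × (52.3 − 26.6)] = 53.992 kg/s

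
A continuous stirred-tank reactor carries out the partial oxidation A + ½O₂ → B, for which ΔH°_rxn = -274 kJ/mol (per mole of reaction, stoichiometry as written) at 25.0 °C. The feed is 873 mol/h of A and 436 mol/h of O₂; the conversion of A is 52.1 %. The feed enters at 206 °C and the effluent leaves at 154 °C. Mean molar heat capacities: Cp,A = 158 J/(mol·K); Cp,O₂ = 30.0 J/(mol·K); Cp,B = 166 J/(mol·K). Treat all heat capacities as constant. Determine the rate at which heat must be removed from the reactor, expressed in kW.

Q_out = 36.9 kW

Extent of reaction ξ = 0.521 × 873 = 454.83 mol/h
Reaction term: ξ·ΔH°_rxn = 454.83 × -274 = -124620 kJ/h
Sensible, feed 206→25 °C: -27334 kJ/h
Outlet flows (mol/h): A 418.17, O₂ 208.58, B 454.83
Sensible, products 25→154 °C: 19070 kJ/h
Q = ΔH = -132890 kJ/h = -36.913 kW
Heat removed = 36.913 kW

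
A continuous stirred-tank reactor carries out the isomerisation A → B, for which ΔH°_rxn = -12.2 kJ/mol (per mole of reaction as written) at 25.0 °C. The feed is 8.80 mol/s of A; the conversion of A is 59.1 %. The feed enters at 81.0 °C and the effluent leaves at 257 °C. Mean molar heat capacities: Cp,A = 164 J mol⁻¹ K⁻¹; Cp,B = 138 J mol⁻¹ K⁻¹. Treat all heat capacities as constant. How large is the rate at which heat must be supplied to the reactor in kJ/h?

Extent of reaction ξ = 0.591 × 8.80 = 5.2008 mol/s
Reaction term: ξ·ΔH°_rxn = 5.2008 × -12.2 = -63.45 kJ/s
Sensible, feed 81.0→25 °C: -80.819 kJ/s
Outlet flows (mol/s): A 3.5992, B 5.2008
Sensible, products 25→257 °C: 303.45 kJ/s
Q = ΔH = 159.18 kJ/s = 159.18 kW
Heat supplied = 573060 kJ/h

Q_in = 573000 kJ/h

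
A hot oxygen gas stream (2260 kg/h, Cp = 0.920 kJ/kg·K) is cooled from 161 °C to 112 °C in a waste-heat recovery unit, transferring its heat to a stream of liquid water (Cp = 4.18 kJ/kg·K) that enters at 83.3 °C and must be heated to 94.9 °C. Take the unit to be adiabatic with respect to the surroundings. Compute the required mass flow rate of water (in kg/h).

Heat released by hot stream: Q = 2260 × 0.920 × (161 − 112) = 101880 kJ/h
Energy balance on cold side (adiabatic exchanger): Q = ṁ_c·Cp_c·(T_c,out − T_c,in)
ṁ_c = 101880 / [4.18 × (94.9 − 83.3)] = 2101.2 kg/h

ṁ_c = 2100 kg/h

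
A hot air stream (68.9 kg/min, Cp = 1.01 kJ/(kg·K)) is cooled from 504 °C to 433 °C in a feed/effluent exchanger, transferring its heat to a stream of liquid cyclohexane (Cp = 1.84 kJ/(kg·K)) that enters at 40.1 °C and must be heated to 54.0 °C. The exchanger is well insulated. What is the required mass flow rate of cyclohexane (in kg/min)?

ṁ_c = 193 kg/min

Heat released by hot stream: Q = 68.9 × 1.01 × (504 − 433) = 4940.8 kJ/min
Energy balance on cold side (adiabatic exchanger): Q = ṁ_c·Cp_c·(T_c,out − T_c,in)
ṁ_c = 4940.8 / [1.84 × (54.0 − 40.1)] = 193.18 kg/min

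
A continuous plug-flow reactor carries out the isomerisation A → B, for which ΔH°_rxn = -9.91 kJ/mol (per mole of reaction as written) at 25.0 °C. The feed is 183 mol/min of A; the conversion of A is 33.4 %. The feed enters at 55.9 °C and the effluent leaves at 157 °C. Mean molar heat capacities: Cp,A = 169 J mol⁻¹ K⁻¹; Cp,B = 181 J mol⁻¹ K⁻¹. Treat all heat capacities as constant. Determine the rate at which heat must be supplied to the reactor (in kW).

Q_in = 43.6 kW

Extent of reaction ξ = 0.334 × 183 = 61.122 mol/min
Reaction term: ξ·ΔH°_rxn = 61.122 × -9.91 = -605.72 kJ/min
Sensible, feed 55.9→25 °C: -955.64 kJ/min
Outlet flows (mol/min): A 121.88, B 61.122
Sensible, products 25→157 °C: 4179.2 kJ/min
Q = ΔH = 2617.8 kJ/min = 43.63 kW
Heat supplied = 43.63 kW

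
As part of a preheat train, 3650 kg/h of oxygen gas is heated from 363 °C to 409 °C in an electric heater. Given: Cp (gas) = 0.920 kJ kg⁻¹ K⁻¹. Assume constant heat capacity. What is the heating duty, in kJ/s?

Q = ṁ·Cp·ΔT = 3650 × 0.920 × (409 − 363) = 154470 kJ/h
Converting: 154470 / 3600 s = 42.908 kW

Q = 42.9 kJ/s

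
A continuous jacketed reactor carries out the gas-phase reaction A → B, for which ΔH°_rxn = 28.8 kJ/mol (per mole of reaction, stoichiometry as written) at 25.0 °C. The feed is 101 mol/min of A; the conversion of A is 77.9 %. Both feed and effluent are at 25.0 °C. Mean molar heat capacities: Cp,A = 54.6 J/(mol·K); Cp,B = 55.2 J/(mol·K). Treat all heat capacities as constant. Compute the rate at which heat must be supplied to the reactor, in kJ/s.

Q_in = 37.8 kJ/s

Extent of reaction ξ = 0.779 × 101 = 78.679 mol/min
Reaction term: ξ·ΔH°_rxn = 78.679 × 28.8 = 2266 kJ/min
Q = ΔH = 2266 kJ/min = 37.766 kW
Heat supplied = 37.766 kJ/s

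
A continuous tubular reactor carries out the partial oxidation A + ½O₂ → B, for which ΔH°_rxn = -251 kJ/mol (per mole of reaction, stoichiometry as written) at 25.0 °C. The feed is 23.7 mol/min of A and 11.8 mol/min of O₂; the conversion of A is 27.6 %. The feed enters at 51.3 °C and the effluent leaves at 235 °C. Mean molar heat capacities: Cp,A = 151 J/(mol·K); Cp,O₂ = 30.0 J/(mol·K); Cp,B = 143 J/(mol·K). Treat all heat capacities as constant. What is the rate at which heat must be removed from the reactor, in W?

Q_out = 15800 W

Extent of reaction ξ = 0.276 × 23.7 = 6.5412 mol/min
Reaction term: ξ·ΔH°_rxn = 6.5412 × -251 = -1641.8 kJ/min
Sensible, feed 51.3→25 °C: -103.43 kJ/min
Outlet flows (mol/min): A 17.159, O₂ 8.5294, B 6.5412
Sensible, products 25→235 °C: 794.27 kJ/min
Q = ΔH = -951 kJ/min = -15.85 kW
Heat removed = 15850 W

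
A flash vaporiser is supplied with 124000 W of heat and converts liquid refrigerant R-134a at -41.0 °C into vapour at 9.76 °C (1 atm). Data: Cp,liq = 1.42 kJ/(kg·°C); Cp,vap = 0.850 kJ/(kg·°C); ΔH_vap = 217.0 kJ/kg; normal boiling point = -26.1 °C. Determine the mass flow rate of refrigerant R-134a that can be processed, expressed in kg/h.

Δh = 1.42×(-26.1−-41.0) + 217.0 + 0.850×(9.76−-26.1) = 268.64 kJ/kg
Q = 124000 W = 124 kJ/s = 446400 kJ/h
ṁ = Q/Δh = 446400 / 268.64 = 1661.7 kg/h

ṁ = 1660 kg/h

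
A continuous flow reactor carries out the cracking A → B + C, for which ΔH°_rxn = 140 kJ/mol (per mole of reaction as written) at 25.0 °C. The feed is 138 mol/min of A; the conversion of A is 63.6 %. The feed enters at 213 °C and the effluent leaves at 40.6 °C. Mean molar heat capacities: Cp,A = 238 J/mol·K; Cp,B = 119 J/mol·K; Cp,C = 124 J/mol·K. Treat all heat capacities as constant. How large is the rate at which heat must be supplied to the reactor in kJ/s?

Extent of reaction ξ = 0.636 × 138 = 87.768 mol/min
Reaction term: ξ·ΔH°_rxn = 87.768 × 140 = 12288 kJ/min
Sensible, feed 213→25 °C: -6174.7 kJ/min
Outlet flows (mol/min): A 50.232, B 87.768, C 87.768
Sensible, products 25→40.6 °C: 519.21 kJ/min
Q = ΔH = 6632.1 kJ/min = 110.53 kW
Heat supplied = 110.53 kJ/s

Q_in = 111 kJ/s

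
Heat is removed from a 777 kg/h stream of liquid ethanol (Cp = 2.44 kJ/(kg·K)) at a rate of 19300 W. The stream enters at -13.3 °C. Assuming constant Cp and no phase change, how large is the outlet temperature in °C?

T_out = -49.9 °C

Q = 19300 W = 69480 kJ/h
ΔT = Q/(ṁ·Cp) = 69480/(777×2.44) = 36.648 K
T_out = -13.3 − 36.648 = -49.948 °C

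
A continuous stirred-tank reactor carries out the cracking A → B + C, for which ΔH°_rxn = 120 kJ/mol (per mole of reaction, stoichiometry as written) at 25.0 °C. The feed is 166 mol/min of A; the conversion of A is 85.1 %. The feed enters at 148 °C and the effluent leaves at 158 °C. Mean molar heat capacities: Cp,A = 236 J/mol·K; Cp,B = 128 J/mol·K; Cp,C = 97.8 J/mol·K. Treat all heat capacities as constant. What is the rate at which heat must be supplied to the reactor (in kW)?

Extent of reaction ξ = 0.851 × 166 = 141.27 mol/min
Reaction term: ξ·ΔH°_rxn = 141.27 × 120 = 16952 kJ/min
Sensible, feed 148→25 °C: -4818.6 kJ/min
Outlet flows (mol/min): A 24.734, B 141.27, C 141.27
Sensible, products 25→158 °C: 5018.8 kJ/min
Q = ΔH = 17152 kJ/min = 285.87 kW
Heat supplied = 285.87 kW

Q_in = 286 kW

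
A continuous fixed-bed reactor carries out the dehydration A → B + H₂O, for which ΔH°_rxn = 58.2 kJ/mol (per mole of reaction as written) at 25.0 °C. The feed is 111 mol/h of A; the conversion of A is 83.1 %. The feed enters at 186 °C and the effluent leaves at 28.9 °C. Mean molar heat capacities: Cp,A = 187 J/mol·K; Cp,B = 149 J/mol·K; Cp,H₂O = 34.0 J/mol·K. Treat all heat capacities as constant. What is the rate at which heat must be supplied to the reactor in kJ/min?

Q_in = 35.1 kJ/min

Extent of reaction ξ = 0.831 × 111 = 92.241 mol/h
Reaction term: ξ·ΔH°_rxn = 92.241 × 58.2 = 5368.4 kJ/h
Sensible, feed 186→25 °C: -3341.9 kJ/h
Outlet flows (mol/h): A 18.759, B 92.241, H₂O 92.241
Sensible, products 25→28.9 °C: 79.513 kJ/h
Q = ΔH = 2106.1 kJ/h = 0.58502 kW
Heat supplied = 35.101 kJ/min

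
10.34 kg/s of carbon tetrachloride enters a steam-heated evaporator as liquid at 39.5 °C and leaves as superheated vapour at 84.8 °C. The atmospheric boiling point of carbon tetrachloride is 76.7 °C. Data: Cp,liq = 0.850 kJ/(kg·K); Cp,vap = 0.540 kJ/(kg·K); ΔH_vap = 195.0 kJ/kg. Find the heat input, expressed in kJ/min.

Q = 143000 kJ/min

liquid 39.5→76.7 °C: 31.62 kJ/kg
vaporisation at 76.7 °C: 195 kJ/kg
vapour 76.7→84.8 °C: 4.374 kJ/kg
Δh = 31.62 + 195 + 4.374 = 230.99 kJ/kg
Q = ṁ·Δh = 10.34 kg/s × 230.99 kJ/kg = 2388.5 kJ/s
|Q| = 2388.5 kW = 143310 kJ/min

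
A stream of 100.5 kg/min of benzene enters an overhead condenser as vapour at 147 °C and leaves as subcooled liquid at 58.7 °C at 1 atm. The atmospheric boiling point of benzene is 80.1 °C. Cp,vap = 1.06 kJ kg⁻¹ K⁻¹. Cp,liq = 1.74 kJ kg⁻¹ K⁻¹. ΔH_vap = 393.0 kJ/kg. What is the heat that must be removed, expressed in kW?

vapour 147→80.1 °C: -70.914 kJ/kg
condensation at 80.1 °C: -393 kJ/kg
liquid 80.1→58.7 °C: -37.236 kJ/kg
Δh = -70.914 + -393 + -37.236 = -501.15 kJ/kg
Q = ṁ·Δh = 100.5 kg/min × -501.15 kJ/kg = -50366 kJ/min
|Q| = 839.43 kW

Q_c = 839 kW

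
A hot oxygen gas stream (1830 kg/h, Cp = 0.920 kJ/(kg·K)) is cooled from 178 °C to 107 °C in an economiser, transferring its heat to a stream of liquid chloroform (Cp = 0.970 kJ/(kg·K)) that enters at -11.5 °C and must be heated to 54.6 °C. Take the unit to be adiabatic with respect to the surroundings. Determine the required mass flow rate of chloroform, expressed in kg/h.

Heat released by hot stream: Q = 1830 × 0.920 × (178 − 107) = 119540 kJ/h
Energy balance on cold side (adiabatic exchanger): Q = ṁ_c·Cp_c·(T_c,out − T_c,in)
ṁ_c = 119540 / [0.970 × (54.6 − -11.5)] = 1864.3 kg/h

ṁ_c = 1860 kg/h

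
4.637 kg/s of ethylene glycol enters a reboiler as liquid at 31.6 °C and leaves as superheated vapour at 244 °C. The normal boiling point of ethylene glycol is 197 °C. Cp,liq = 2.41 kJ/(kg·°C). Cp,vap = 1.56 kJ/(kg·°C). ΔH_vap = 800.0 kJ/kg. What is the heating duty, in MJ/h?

Q = 21200 MJ/h

liquid 31.6→197 °C: 398.61 kJ/kg
vaporisation at 197 °C: 800 kJ/kg
vapour 197→244 °C: 73.32 kJ/kg
Δh = 398.61 + 800 + 73.32 = 1271.9 kJ/kg
Q = ṁ·Δh = 4.637 kg/s × 1271.9 kJ/kg = 5898 kJ/s
|Q| = 5898 kW = 21233 MJ/h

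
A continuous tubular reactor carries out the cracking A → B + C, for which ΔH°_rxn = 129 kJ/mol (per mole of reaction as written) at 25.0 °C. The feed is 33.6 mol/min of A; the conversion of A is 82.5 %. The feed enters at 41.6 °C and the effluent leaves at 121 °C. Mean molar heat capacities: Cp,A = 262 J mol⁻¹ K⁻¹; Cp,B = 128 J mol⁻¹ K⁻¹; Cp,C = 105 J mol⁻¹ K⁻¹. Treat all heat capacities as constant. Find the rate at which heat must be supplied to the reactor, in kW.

Extent of reaction ξ = 0.825 × 33.6 = 27.72 mol/min
Reaction term: ξ·ΔH°_rxn = 27.72 × 129 = 3575.9 kJ/min
Sensible, feed 41.6→25 °C: -146.13 kJ/min
Outlet flows (mol/min): A 5.88, B 27.72, C 27.72
Sensible, products 25→121 °C: 767.93 kJ/min
Q = ΔH = 4197.7 kJ/min = 69.961 kW
Heat supplied = 69.961 kW

Q_in = 70.0 kW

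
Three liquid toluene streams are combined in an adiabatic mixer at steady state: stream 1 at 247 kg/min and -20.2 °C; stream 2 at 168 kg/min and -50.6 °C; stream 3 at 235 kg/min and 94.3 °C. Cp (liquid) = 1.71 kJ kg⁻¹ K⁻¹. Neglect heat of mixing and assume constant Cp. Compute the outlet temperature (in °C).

No heat crosses the boundary, so H_out = H_in.
T_out = Σ ṁᵢCp,ᵢTᵢ / Σ ṁᵢCp,ᵢ
      = 14826 / 1111.5 = 13.339 °C

T_out = 13.3 °C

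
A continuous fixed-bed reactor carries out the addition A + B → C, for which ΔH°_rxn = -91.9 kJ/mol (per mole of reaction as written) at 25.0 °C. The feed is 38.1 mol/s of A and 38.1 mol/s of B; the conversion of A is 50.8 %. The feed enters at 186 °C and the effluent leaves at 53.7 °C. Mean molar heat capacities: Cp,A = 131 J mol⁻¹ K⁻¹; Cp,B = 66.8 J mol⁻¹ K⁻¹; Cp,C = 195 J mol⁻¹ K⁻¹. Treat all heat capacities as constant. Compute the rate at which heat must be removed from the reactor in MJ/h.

Q_out = 10000 MJ/h

Extent of reaction ξ = 0.508 × 38.1 = 19.355 mol/s
Reaction term: ξ·ΔH°_rxn = 19.355 × -91.9 = -1778.7 kJ/s
Sensible, feed 186→25 °C: -1213.3 kJ/s
Outlet flows (mol/s): A 18.745, B 18.745, C 19.355
Sensible, products 25→53.7 °C: 214.73 kJ/s
Q = ΔH = -2777.3 kJ/s = -2777.3 kW
Heat removed = 9998.3 MJ/h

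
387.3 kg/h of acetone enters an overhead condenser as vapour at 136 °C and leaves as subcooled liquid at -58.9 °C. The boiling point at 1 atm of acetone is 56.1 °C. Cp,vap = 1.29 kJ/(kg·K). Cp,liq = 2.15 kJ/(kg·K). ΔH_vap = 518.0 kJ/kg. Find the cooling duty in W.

Q_c = 93400 W

vapour 136→56.1 °C: -103.07 kJ/kg
condensation at 56.1 °C: -518 kJ/kg
liquid 56.1→-58.9 °C: -247.25 kJ/kg
Δh = -103.07 + -518 + -247.25 = -868.32 kJ/kg
Q = ṁ·Δh = 387.3 kg/h × -868.32 kJ/kg = -336300 kJ/h
|Q| = 93.417 kW = 93417 W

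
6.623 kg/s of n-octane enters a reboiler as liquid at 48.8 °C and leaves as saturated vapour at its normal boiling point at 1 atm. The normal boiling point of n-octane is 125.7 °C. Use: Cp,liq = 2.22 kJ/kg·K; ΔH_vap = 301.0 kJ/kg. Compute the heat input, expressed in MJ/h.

Q = 11200 MJ/h

liquid 48.8→125.7 °C: 170.72 kJ/kg
vaporisation at 125.7 °C: 301 kJ/kg
Δh = 170.72 + 301 = 471.72 kJ/kg
Q = ṁ·Δh = 6.623 kg/s × 471.72 kJ/kg = 3124.2 kJ/s
|Q| = 3124.2 kW = 11247 MJ/h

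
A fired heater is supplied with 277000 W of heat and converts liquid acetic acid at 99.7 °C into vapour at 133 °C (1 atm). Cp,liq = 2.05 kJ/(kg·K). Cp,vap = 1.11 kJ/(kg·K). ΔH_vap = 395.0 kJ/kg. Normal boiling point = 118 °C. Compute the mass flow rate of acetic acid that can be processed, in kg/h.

Δh = 2.05×(118−99.7) + 395.0 + 1.11×(133−118) = 449.16 kJ/kg
Q = 277000 W = 277 kJ/s = 997200 kJ/h
ṁ = Q/Δh = 997200 / 449.16 = 2220.1 kg/h

ṁ = 2220 kg/h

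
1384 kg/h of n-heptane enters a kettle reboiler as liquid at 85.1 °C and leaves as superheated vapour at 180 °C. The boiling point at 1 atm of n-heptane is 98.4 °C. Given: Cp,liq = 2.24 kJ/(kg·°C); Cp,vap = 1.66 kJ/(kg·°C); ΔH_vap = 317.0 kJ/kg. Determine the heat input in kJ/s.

Q = 185 kJ/s

liquid 85.1→98.4 °C: 29.792 kJ/kg
vaporisation at 98.4 °C: 317 kJ/kg
vapour 98.4→180 °C: 135.46 kJ/kg
Δh = 29.792 + 317 + 135.46 = 482.25 kJ/kg
Q = ṁ·Δh = 1384 kg/h × 482.25 kJ/kg = 667430 kJ/h
|Q| = 185.4 kW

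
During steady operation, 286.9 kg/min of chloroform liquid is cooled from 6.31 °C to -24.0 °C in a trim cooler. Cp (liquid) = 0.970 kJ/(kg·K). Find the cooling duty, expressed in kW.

Q_c = 141 kW

Q = ṁ·Cp·ΔT = 286.9 × 0.970 × (-24.0 − 6.31) = -8435.1 kJ/min
Converting: 8435.1 / 60 s = 140.58 kW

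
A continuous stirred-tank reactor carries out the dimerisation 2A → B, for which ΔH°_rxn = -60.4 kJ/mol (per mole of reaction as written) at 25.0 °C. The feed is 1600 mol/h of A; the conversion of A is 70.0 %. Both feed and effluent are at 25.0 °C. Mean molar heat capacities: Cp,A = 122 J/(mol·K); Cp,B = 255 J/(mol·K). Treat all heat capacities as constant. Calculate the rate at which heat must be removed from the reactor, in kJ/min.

Extent of reaction ξ = 0.700 × 1600 / 2 = 560 mol/h
Reaction term: ξ·ΔH°_rxn = 560 × -60.4 = -33824 kJ/h
Q = ΔH = -33824 kJ/h = -9.3956 kW
Heat removed = 563.73 kJ/min

Q_out = 564 kJ/min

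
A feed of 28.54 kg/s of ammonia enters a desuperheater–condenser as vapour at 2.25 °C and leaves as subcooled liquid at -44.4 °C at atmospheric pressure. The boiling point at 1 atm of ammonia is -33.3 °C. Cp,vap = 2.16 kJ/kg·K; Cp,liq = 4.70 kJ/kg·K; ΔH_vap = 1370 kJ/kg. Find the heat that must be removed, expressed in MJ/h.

vapour 2.25→-33.3 °C: -76.788 kJ/kg
condensation at -33.3 °C: -1370 kJ/kg
liquid -33.3→-44.4 °C: -52.17 kJ/kg
Δh = -76.788 + -1370 + -52.17 = -1499 kJ/kg
Q = ṁ·Δh = 28.54 kg/s × -1499 kJ/kg = -42780 kJ/s
|Q| = 42780 kW = 154010 MJ/h

Q_c = 154000 MJ/h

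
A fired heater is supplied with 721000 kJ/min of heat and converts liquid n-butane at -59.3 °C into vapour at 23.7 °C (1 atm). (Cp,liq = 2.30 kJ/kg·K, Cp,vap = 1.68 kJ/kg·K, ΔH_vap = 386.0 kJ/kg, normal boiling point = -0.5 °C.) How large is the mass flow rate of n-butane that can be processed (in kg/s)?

ṁ = 21.4 kg/s

Δh = 2.30×(-0.5−-59.3) + 386.0 + 1.68×(23.7−-0.5) = 561.9 kJ/kg
Q = 721000 kJ/min = 12017 kJ/s = 12017 kJ/s
ṁ = Q/Δh = 12017 / 561.9 = 21.386 kg/s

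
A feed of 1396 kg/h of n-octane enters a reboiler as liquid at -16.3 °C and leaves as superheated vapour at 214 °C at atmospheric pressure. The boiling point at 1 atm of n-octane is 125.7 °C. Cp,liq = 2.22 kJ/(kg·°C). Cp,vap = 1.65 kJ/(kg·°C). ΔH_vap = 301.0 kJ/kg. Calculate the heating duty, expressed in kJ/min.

Q = 17700 kJ/min

liquid -16.3→125.7 °C: 315.24 kJ/kg
vaporisation at 125.7 °C: 301 kJ/kg
vapour 125.7→214 °C: 145.69 kJ/kg
Δh = 315.24 + 301 + 145.69 = 761.93 kJ/kg
Q = ṁ·Δh = 1396 kg/h × 761.93 kJ/kg = 1.0637e+06 kJ/h
|Q| = 295.46 kW = 17728 kJ/min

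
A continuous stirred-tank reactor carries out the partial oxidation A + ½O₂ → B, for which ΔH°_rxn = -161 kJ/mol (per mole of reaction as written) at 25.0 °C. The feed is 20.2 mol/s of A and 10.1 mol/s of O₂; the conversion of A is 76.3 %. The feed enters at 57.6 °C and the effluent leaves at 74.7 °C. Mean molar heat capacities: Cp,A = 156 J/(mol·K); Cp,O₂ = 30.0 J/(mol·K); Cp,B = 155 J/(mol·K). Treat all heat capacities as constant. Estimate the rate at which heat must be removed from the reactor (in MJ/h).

Q_out = 8760 MJ/h

Extent of reaction ξ = 0.763 × 20.2 = 15.413 mol/s
Reaction term: ξ·ΔH°_rxn = 15.413 × -161 = -2481.4 kJ/s
Sensible, feed 57.6→25 °C: -112.61 kJ/s
Outlet flows (mol/s): A 4.7874, O₂ 2.3937, B 15.413
Sensible, products 25→74.7 °C: 159.42 kJ/s
Q = ΔH = -2434.6 kJ/s = -2434.6 kW
Heat removed = 8764.6 MJ/h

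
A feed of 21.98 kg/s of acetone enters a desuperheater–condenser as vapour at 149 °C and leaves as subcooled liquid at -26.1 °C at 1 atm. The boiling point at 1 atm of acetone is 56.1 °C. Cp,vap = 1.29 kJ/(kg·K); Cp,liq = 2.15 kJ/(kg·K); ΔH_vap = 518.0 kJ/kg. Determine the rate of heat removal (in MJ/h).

Q_c = 64500 MJ/h

vapour 149→56.1 °C: -119.84 kJ/kg
condensation at 56.1 °C: -518 kJ/kg
liquid 56.1→-26.1 °C: -176.73 kJ/kg
Δh = -119.84 + -518 + -176.73 = -814.57 kJ/kg
Q = ṁ·Δh = 21.98 kg/s × -814.57 kJ/kg = -17904 kJ/s
|Q| = 17904 kW = 64455 MJ/h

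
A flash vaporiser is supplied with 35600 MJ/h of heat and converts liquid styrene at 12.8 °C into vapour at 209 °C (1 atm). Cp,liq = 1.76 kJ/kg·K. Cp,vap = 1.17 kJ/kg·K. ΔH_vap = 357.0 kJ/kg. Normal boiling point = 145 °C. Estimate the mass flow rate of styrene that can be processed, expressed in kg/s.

Δh = 1.76×(145−12.8) + 357.0 + 1.17×(209−145) = 664.55 kJ/kg
Q = 35600 MJ/h = 9888.9 kJ/s = 9888.9 kJ/s
ṁ = Q/Δh = 9888.9 / 664.55 = 14.881 kg/s

ṁ = 14.9 kg/s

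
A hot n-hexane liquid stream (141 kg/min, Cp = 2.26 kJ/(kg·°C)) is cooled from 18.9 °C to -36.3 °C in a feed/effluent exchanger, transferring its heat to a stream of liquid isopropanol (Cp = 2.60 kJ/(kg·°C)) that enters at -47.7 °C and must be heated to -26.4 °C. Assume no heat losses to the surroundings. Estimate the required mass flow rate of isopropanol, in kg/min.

Heat released by hot stream: Q = 141 × 2.26 × (18.9 − -36.3) = 17590 kJ/min
Energy balance on cold side (adiabatic exchanger): Q = ṁ_c·Cp_c·(T_c,out − T_c,in)
ṁ_c = 17590 / [2.60 × (-26.4 − -47.7)] = 317.62 kg/min

ṁ_c = 318 kg/min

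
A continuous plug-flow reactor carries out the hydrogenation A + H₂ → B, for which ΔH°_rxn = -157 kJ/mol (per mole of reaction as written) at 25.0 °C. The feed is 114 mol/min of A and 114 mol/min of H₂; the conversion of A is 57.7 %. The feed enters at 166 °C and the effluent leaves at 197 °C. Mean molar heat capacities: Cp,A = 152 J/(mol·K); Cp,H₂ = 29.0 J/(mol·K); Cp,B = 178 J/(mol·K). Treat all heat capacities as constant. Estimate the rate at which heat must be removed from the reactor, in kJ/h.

Q_out = 583000 kJ/h

Extent of reaction ξ = 0.577 × 114 = 65.778 mol/min
Reaction term: ξ·ΔH°_rxn = 65.778 × -157 = -10327 kJ/min
Sensible, feed 166→25 °C: -2909.4 kJ/min
Outlet flows (mol/min): A 48.222, H₂ 48.222, B 65.778
Sensible, products 25→197 °C: 3515.1 kJ/min
Q = ΔH = -9721.4 kJ/min = -162.02 kW
Heat removed = 583290 kJ/h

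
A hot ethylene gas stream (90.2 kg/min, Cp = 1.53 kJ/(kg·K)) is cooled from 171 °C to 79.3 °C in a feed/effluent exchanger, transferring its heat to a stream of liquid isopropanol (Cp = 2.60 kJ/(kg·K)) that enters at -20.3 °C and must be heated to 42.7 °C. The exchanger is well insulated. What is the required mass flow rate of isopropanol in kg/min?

ṁ_c = 77.3 kg/min

Heat released by hot stream: Q = 90.2 × 1.53 × (171 − 79.3) = 12655 kJ/min
Energy balance on cold side (adiabatic exchanger): Q = ṁ_c·Cp_c·(T_c,out − T_c,in)
ṁ_c = 12655 / [2.60 × (42.7 − -20.3)] = 77.26 kg/min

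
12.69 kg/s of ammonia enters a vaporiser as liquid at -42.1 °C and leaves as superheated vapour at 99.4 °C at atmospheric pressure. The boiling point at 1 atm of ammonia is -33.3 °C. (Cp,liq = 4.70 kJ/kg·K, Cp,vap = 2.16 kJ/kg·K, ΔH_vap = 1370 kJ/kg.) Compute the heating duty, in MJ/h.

Q = 77600 MJ/h

liquid -42.1→-33.3 °C: 41.36 kJ/kg
vaporisation at -33.3 °C: 1370 kJ/kg
vapour -33.3→99.4 °C: 286.63 kJ/kg
Δh = 41.36 + 1370 + 286.63 = 1698 kJ/kg
Q = ṁ·Δh = 12.69 kg/s × 1698 kJ/kg = 21548 kJ/s
|Q| = 21548 kW = 77571 MJ/h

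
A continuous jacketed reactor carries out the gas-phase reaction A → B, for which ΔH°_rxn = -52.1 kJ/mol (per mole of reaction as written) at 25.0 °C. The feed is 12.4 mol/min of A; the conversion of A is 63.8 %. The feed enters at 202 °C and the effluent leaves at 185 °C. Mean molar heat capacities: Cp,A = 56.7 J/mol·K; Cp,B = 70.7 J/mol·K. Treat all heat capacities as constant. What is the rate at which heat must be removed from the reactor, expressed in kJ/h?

Q_out = 24400 kJ/h

Extent of reaction ξ = 0.638 × 12.4 = 7.9112 mol/min
Reaction term: ξ·ΔH°_rxn = 7.9112 × -52.1 = -412.17 kJ/min
Sensible, feed 202→25 °C: -124.45 kJ/min
Outlet flows (mol/min): A 4.4888, B 7.9112
Sensible, products 25→185 °C: 130.21 kJ/min
Q = ΔH = -406.4 kJ/min = -6.7734 kW
Heat removed = 24384 kJ/h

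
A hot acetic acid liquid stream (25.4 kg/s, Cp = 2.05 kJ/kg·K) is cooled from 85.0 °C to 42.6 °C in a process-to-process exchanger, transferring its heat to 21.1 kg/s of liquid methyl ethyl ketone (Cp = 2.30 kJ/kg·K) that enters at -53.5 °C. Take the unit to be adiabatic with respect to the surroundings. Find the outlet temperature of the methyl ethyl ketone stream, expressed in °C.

T_c,out = -8.01 °C

Heat released by hot stream: Q = 25.4 × 2.05 × (85.0 − 42.6) = 2207.8 kJ/s
Energy balance on cold side (adiabatic exchanger): Q = ṁ_c·Cp_c·(T_c,out − T_c,in)
T_c,out = -53.5 + 2207.8/(21.1 × 2.30) = -8.0072 °C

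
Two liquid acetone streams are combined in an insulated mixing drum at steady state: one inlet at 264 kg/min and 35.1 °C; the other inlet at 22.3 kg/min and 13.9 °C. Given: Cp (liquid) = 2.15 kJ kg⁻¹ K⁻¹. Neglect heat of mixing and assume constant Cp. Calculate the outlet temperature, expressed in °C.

Adiabatic, steady state ⇒ Σ ṁᵢCp,ᵢ(T_out − Tᵢ) = 0
T_out = Σ ṁᵢCp,ᵢTᵢ / Σ ṁᵢCp,ᵢ
      = 20589 / 615.55 = 33.449 °C

T_out = 33.4 °C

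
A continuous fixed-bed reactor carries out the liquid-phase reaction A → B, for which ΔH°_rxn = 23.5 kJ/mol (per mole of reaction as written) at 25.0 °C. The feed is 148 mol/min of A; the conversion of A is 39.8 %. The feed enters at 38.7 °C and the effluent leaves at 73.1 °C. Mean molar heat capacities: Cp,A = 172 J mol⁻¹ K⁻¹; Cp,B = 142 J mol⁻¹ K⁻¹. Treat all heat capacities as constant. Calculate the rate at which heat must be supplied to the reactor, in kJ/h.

Extent of reaction ξ = 0.398 × 148 = 58.904 mol/min
Reaction term: ξ·ΔH°_rxn = 58.904 × 23.5 = 1384.2 kJ/min
Sensible, feed 38.7→25 °C: -348.75 kJ/min
Outlet flows (mol/min): A 89.096, B 58.904
Sensible, products 25→73.1 °C: 1139.4 kJ/min
Q = ΔH = 2174.9 kJ/min = 36.249 kW
Heat supplied = 130500 kJ/h

Q_in = 130000 kJ/h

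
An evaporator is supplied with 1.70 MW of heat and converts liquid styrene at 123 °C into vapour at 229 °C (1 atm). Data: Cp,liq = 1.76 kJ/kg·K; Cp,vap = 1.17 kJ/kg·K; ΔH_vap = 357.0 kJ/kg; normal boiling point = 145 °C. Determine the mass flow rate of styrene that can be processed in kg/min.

ṁ = 206 kg/min

Δh = 1.76×(145−123) + 357.0 + 1.17×(229−145) = 494 kJ/kg
Q = 1.70 MW = 1700 kJ/s = 102000 kJ/min
ṁ = Q/Δh = 102000 / 494 = 206.48 kg/min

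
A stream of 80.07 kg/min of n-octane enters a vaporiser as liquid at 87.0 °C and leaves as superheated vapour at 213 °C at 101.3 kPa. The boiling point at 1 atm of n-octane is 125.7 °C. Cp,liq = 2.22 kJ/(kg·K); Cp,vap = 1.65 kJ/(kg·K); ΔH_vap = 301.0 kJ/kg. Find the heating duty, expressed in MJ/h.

Q = 2550 MJ/h

liquid 87.0→125.7 °C: 85.914 kJ/kg
vaporisation at 125.7 °C: 301 kJ/kg
vapour 125.7→213 °C: 144.04 kJ/kg
Δh = 85.914 + 301 + 144.04 = 530.96 kJ/kg
Q = ṁ·Δh = 80.07 kg/min × 530.96 kJ/kg = 42514 kJ/min
|Q| = 708.56 kW = 2550.8 MJ/h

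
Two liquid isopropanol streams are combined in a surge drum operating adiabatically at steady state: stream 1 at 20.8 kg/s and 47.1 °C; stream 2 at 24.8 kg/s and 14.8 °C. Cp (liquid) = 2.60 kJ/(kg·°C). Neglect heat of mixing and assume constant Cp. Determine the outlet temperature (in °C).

T_out = 29.5 °C

Adiabatic, steady state ⇒ Σ ṁᵢCp,ᵢ(T_out − Tᵢ) = 0
T_out = Σ ṁᵢCp,ᵢTᵢ / Σ ṁᵢCp,ᵢ
      = 3501.5 / 118.56 = 29.533 °C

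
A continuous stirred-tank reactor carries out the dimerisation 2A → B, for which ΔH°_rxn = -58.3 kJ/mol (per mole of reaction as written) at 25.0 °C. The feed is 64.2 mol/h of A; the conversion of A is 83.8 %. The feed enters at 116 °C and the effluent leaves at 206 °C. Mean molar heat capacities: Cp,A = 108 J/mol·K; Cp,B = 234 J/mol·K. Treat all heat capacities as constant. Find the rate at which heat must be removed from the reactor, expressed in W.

Extent of reaction ξ = 0.838 × 64.2 / 2 = 26.9 mol/h
Reaction term: ξ·ΔH°_rxn = 26.9 × -58.3 = -1568.3 kJ/h
Sensible, feed 116→25 °C: -630.96 kJ/h
Outlet flows (mol/h): A 10.4, B 26.9
Sensible, products 25→206 °C: 1342.6 kJ/h
Q = ΔH = -856.59 kJ/h = -0.23794 kW
Heat removed = 237.94 W

Q_out = 238 W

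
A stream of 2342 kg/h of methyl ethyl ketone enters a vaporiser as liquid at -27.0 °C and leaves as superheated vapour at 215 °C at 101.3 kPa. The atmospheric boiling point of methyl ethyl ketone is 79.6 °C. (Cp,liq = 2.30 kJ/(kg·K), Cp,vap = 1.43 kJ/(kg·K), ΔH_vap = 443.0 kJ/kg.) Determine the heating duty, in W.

Q = 574000 W

liquid -27.0→79.6 °C: 245.18 kJ/kg
vaporisation at 79.6 °C: 443 kJ/kg
vapour 79.6→215 °C: 193.62 kJ/kg
Δh = 245.18 + 443 + 193.62 = 881.8 kJ/kg
Q = ṁ·Δh = 2342 kg/h × 881.8 kJ/kg = 2.0652e+06 kJ/h
|Q| = 573.66 kW = 573660 W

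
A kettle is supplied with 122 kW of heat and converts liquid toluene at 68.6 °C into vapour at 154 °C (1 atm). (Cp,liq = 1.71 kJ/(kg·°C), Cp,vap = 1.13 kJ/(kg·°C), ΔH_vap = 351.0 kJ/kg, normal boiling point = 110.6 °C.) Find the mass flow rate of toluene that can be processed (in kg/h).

ṁ = 931 kg/h

Δh = 1.71×(110.6−68.6) + 351.0 + 1.13×(154−110.6) = 471.86 kJ/kg
Q = 122 kW = 122 kJ/s = 439200 kJ/h
ṁ = Q/Δh = 439200 / 471.86 = 930.78 kg/h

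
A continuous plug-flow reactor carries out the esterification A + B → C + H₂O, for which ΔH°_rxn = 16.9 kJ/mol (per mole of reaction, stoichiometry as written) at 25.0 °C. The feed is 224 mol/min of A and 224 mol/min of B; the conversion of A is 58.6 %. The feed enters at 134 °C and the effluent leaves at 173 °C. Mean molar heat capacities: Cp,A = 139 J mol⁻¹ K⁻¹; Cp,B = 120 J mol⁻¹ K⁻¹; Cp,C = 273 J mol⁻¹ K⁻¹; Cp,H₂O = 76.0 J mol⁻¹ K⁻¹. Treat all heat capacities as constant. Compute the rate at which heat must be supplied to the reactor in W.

Q_in = 104000 W

Extent of reaction ξ = 0.586 × 224 = 131.26 mol/min
Reaction term: ξ·ΔH°_rxn = 131.26 × 16.9 = 2218.4 kJ/min
Sensible, feed 134→25 °C: -6323.7 kJ/min
Outlet flows (mol/min): A 92.736, B 92.736, C 131.26, H₂O 131.26
Sensible, products 25→173 °C: 10335 kJ/min
Q = ΔH = 6229.4 kJ/min = 103.82 kW
Heat supplied = 103820 W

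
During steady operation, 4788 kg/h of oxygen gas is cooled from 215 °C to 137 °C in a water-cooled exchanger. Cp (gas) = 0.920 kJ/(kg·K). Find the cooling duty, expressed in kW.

Q_c = 95.4 kW

Q = ṁ·Cp·ΔT = 4788 × 0.920 × (137 − 215) = -343590 kJ/h
Converting: 343590 / 3600 s = 95.441 kW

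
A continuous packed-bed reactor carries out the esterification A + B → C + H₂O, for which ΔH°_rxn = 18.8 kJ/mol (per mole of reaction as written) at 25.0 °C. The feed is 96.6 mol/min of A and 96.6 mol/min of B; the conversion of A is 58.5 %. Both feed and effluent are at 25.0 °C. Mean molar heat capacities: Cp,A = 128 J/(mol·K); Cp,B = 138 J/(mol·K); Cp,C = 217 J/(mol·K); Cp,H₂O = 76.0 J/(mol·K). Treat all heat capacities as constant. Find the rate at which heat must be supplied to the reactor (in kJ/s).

Extent of reaction ξ = 0.585 × 96.6 = 56.511 mol/min
Reaction term: ξ·ΔH°_rxn = 56.511 × 18.8 = 1062.4 kJ/min
Q = ΔH = 1062.4 kJ/min = 17.707 kW
Heat supplied = 17.707 kJ/s

Q_in = 17.7 kJ/s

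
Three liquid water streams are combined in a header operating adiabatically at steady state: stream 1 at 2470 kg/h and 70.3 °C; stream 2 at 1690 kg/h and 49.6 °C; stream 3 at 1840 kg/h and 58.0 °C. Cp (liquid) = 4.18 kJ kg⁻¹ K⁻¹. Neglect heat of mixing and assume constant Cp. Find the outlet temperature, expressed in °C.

T_out = 60.7 °C

No heat crosses the boundary, so H_out = H_in.
T_out = Σ ṁᵢCp,ᵢTᵢ / Σ ṁᵢCp,ᵢ
      = 1.5223e+06 / 25080 = 60.697 °C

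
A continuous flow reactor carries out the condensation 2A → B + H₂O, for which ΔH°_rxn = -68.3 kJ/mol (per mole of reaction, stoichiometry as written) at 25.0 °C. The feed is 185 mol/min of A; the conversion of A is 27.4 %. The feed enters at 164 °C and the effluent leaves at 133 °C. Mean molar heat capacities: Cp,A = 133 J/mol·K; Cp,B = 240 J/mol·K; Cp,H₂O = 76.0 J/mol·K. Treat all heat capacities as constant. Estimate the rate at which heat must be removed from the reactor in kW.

Q_out = 39.3 kW

Extent of reaction ξ = 0.274 × 185 / 2 = 25.345 mol/min
Reaction term: ξ·ΔH°_rxn = 25.345 × -68.3 = -1731.1 kJ/min
Sensible, feed 164→25 °C: -3420.1 kJ/min
Outlet flows (mol/min): A 134.31, B 25.345, H₂O 25.345
Sensible, products 25→133 °C: 2794.2 kJ/min
Q = ΔH = -2357 kJ/min = -39.283 kW
Heat removed = 39.283 kW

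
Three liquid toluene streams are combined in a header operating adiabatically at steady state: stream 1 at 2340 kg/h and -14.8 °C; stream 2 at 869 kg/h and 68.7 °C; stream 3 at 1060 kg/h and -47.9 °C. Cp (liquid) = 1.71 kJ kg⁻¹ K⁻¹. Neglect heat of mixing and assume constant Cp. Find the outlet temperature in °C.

T_out = -6.02 °C

Energy balance with Q = 0: Σ ṁᵢCp,ᵢ(T_out − Tᵢ) = 0
Σ ṁᵢCp,ᵢTᵢ = 2340×1.71×-14.8 + 869×1.71×68.7 + 1060×1.71×-47.9 = -43957
Σ ṁᵢCp,ᵢ = 2340×1.71 + 869×1.71 + 1060×1.71 = 7300
T_out = -43957 / 7300 = -6.0215 °C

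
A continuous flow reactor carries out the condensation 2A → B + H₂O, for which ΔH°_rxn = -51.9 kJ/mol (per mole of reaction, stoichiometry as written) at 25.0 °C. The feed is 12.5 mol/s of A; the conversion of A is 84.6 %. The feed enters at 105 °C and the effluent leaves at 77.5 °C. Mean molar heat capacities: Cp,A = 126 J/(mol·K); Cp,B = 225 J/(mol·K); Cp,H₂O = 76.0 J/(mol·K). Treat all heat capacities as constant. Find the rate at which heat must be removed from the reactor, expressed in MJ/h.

Extent of reaction ξ = 0.846 × 12.5 / 2 = 5.2875 mol/s
Reaction term: ξ·ΔH°_rxn = 5.2875 × -51.9 = -274.42 kJ/s
Sensible, feed 105→25 °C: -126 kJ/s
Outlet flows (mol/s): A 1.925, B 5.2875, H₂O 5.2875
Sensible, products 25→77.5 °C: 96.29 kJ/s
Q = ΔH = -304.13 kJ/s = -304.13 kW
Heat removed = 1094.9 MJ/h

Q_out = 1090 MJ/h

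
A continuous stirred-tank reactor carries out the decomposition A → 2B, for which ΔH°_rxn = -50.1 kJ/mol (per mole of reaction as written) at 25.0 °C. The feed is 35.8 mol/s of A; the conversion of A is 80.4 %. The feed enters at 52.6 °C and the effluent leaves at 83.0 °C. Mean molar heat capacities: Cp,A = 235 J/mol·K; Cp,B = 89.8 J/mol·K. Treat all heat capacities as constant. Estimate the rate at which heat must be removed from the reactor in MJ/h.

Q_out = 4600 MJ/h

Extent of reaction ξ = 0.804 × 35.8 = 28.783 mol/s
Reaction term: ξ·ΔH°_rxn = 28.783 × -50.1 = -1442 kJ/s
Sensible, feed 52.6→25 °C: -232.2 kJ/s
Outlet flows (mol/s): A 7.0168, B 57.566
Sensible, products 25→83.0 °C: 395.47 kJ/s
Q = ΔH = -1278.8 kJ/s = -1278.8 kW
Heat removed = 4603.6 MJ/h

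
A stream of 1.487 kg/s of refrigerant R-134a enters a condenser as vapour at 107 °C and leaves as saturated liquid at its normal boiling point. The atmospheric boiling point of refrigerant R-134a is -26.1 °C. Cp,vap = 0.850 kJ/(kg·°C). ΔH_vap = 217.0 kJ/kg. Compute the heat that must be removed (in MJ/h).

vapour 107→-26.1 °C: -113.13 kJ/kg
condensation at -26.1 °C: -217 kJ/kg
Δh = -113.13 + -217 = -330.13 kJ/kg
Q = ṁ·Δh = 1.487 kg/s × -330.13 kJ/kg = -490.91 kJ/s
|Q| = 490.91 kW = 1767.3 MJ/h

Q_c = 1770 MJ/h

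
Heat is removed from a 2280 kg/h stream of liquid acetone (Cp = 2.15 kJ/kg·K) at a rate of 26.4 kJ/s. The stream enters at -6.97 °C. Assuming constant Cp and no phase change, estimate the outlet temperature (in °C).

T_out = -26.4 °C

Q = 26.4 kJ/s = 95040 kJ/h
ΔT = Q/(ṁ·Cp) = 95040/(2280×2.15) = 19.388 K
T_out = -6.97 − 19.388 = -26.358 °C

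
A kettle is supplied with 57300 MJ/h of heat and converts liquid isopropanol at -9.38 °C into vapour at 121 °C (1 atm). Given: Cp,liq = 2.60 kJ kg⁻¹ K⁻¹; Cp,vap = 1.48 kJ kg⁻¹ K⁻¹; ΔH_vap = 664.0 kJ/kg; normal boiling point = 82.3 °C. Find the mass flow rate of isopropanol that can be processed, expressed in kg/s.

ṁ = 16.6 kg/s

Δh = 2.60×(82.3−-9.38) + 664.0 + 1.48×(121−82.3) = 959.64 kJ/kg
Q = 57300 MJ/h = 15917 kJ/s = 15917 kJ/s
ṁ = Q/Δh = 15917 / 959.64 = 16.586 kg/s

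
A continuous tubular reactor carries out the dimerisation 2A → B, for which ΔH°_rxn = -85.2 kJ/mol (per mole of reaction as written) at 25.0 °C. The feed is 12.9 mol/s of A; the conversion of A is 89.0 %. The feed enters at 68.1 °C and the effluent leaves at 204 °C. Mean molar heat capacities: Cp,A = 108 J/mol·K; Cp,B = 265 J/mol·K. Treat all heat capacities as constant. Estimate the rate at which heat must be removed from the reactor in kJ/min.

Q_out = 15000 kJ/min

Extent of reaction ξ = 0.890 × 12.9 / 2 = 5.7405 mol/s
Reaction term: ξ·ΔH°_rxn = 5.7405 × -85.2 = -489.09 kJ/s
Sensible, feed 68.1→25 °C: -60.047 kJ/s
Outlet flows (mol/s): A 1.419, B 5.7405
Sensible, products 25→204 °C: 299.73 kJ/s
Q = ΔH = -249.4 kJ/s = -249.4 kW
Heat removed = 14964 kJ/min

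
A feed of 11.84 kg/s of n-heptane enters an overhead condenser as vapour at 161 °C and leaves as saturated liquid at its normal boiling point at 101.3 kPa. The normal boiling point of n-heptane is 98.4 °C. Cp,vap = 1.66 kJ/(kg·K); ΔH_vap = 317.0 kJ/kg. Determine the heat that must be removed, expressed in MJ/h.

Q_c = 17900 MJ/h

vapour 161→98.4 °C: -103.92 kJ/kg
condensation at 98.4 °C: -317 kJ/kg
Δh = -103.92 + -317 = -420.92 kJ/kg
Q = ṁ·Δh = 11.84 kg/s × -420.92 kJ/kg = -4983.6 kJ/s
|Q| = 4983.6 kW = 17941 MJ/h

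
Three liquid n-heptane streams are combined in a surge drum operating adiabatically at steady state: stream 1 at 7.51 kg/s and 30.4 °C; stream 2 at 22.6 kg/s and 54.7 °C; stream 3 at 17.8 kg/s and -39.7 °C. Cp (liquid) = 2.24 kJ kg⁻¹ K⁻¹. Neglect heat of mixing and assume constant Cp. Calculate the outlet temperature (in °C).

T_out = 15.8 °C

Adiabatic, steady state ⇒ Σ ṁᵢCp,ᵢ(T_out − Tᵢ) = 0
T_out = Σ ṁᵢCp,ᵢTᵢ / Σ ṁᵢCp,ᵢ
      = 1697.6 / 107.32 = 15.818 °C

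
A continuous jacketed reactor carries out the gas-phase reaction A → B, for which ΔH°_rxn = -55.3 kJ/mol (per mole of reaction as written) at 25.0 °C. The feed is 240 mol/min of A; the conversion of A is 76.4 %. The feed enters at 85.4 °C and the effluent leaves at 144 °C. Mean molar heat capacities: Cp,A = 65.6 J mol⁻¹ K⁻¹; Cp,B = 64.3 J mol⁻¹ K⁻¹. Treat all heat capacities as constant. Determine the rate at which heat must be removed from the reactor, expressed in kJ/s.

Extent of reaction ξ = 0.764 × 240 = 183.36 mol/min
Reaction term: ξ·ΔH°_rxn = 183.36 × -55.3 = -10140 kJ/min
Sensible, feed 85.4→25 °C: -950.94 kJ/min
Outlet flows (mol/min): A 56.64, B 183.36
Sensible, products 25→144 °C: 1845.2 kJ/min
Q = ΔH = -9245.6 kJ/min = -154.09 kW
Heat removed = 154.09 kJ/s

Q_out = 154 kJ/s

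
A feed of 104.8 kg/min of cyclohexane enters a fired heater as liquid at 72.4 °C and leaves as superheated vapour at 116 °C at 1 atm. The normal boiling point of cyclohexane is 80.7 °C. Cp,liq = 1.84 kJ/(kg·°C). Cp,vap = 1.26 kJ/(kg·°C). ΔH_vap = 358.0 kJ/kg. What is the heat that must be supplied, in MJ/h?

Q = 2630 MJ/h

liquid 72.4→80.7 °C: 15.272 kJ/kg
vaporisation at 80.7 °C: 358 kJ/kg
vapour 80.7→116 °C: 44.478 kJ/kg
Δh = 15.272 + 358 + 44.478 = 417.75 kJ/kg
Q = ṁ·Δh = 104.8 kg/min × 417.75 kJ/kg = 43780 kJ/min
|Q| = 729.67 kW = 2626.8 MJ/h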